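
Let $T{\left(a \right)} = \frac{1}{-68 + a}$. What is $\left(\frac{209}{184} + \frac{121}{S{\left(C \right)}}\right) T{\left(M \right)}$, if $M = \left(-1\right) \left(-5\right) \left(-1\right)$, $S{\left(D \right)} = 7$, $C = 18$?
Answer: $- \frac{23727}{94024} \approx -0.25235$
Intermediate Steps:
$M = -5$ ($M = 5 \left(-1\right) = -5$)
$\left(\frac{209}{184} + \frac{121}{S{\left(C \right)}}\right) T{\left(M \right)} = \frac{\frac{209}{184} + \frac{121}{7}}{-68 - 5} = \frac{209 \cdot \frac{1}{184} + 121 \cdot \frac{1}{7}}{-73} = \left(\frac{209}{184} + \frac{121}{7}\right) \left(- \frac{1}{73}\right) = \frac{23727}{1288} \left(- \frac{1}{73}\right) = - \frac{23727}{94024}$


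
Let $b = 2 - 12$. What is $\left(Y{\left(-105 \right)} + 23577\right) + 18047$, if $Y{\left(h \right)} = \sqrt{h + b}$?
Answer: $41624 + i \sqrt{115} \approx 41624.0 + 10.724 i$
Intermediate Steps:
$b = -10$ ($b = 2 - 12 = -10$)
$Y{\left(h \right)} = \sqrt{-10 + h}$ ($Y{\left(h \right)} = \sqrt{h - 10} = \sqrt{-10 + h}$)
$\left(Y{\left(-105 \right)} + 23577\right) + 18047 = \left(\sqrt{-10 - 105} + 23577\right) + 18047 = \left(\sqrt{-115} + 23577\right) + 18047 = \left(i \sqrt{115} + 23577\right) + 18047 = \left(23577 + i \sqrt{115}\right) + 18047 = 41624 + i \sqrt{115}$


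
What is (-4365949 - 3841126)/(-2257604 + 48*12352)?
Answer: 8207075/1664708 ≈ 4.9300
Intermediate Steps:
(-4365949 - 3841126)/(-2257604 + 48*12352) = -8207075/(-2257604 + 592896) = -8207075/(-1664708) = -8207075*(-1/1664708) = 8207075/1664708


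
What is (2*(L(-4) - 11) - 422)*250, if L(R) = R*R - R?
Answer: -101000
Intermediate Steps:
L(R) = R² - R
(2*(L(-4) - 11) - 422)*250 = (2*(-4*(-1 - 4) - 11) - 422)*250 = (2*(-4*(-5) - 11) - 422)*250 = (2*(20 - 11) - 422)*250 = (2*9 - 422)*250 = (18 - 422)*250 = -404*250 = -101000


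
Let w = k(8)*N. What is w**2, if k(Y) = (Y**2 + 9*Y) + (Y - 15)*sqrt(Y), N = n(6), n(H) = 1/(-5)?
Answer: 18888/25 - 3808*sqrt(2)/25 ≈ 540.11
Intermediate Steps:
n(H) = -1/5
N = -1/5 ≈ -0.20000
k(Y) = Y**2 + 9*Y + sqrt(Y)*(-15 + Y) (k(Y) = (Y**2 + 9*Y) + (-15 + Y)*sqrt(Y) = (Y**2 + 9*Y) + sqrt(Y)*(-15 + Y) = Y**2 + 9*Y + sqrt(Y)*(-15 + Y))
w = -136/5 + 14*sqrt(2)/5 (w = (8**2 + 8**(3/2) - 30*sqrt(2) + 9*8)*(-1/5) = (64 + 16*sqrt(2) - 30*sqrt(2) + 72)*(-1/5) = (136 - 14*sqrt(2))*(-1/5) = -136/5 + 14*sqrt(2)/5 ≈ -23.240)
w**2 = (-136/5 + 14*sqrt(2)/5)**2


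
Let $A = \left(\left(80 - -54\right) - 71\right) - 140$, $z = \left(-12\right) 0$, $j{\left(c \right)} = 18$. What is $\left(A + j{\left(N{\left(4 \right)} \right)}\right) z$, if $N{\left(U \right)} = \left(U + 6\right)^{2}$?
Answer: $0$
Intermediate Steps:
$N{\left(U \right)} = \left(6 + U\right)^{2}$
$z = 0$
$A = -77$ ($A = \left(\left(80 + 54\right) - 71\right) - 140 = \left(134 - 71\right) - 140 = 63 - 140 = -77$)
$\left(A + j{\left(N{\left(4 \right)} \right)}\right) z = \left(-77 + 18\right) 0 = \left(-59\right) 0 = 0$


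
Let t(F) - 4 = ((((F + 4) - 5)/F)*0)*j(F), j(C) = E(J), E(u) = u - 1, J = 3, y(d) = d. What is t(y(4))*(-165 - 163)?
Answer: -1312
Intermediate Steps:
E(u) = -1 + u
j(C) = 2 (j(C) = -1 + 3 = 2)
t(F) = 4 (t(F) = 4 + ((((F + 4) - 5)/F)*0)*2 = 4 + ((((4 + F) - 5)/F)*0)*2 = 4 + (((-1 + F)/F)*0)*2 = 4 + 0*2 = 4 + 0 = 4)
t(y(4))*(-165 - 163) = 4*(-165 - 163) = 4*(-328) = -1312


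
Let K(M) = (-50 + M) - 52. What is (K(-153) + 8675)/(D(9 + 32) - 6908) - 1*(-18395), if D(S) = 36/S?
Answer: 1302242905/70798 ≈ 18394.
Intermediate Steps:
K(M) = -102 + M
(K(-153) + 8675)/(D(9 + 32) - 6908) - 1*(-18395) = ((-102 - 153) + 8675)/(36/(9 + 32) - 6908) - 1*(-18395) = (-255 + 8675)/(36/41 - 6908) + 18395 = 8420/(36*(1/41) - 6908) + 18395 = 8420/(36/41 - 6908) + 18395 = 8420/(-283192/41) + 18395 = 8420*(-41/283192) + 18395 = -86305/70798 + 18395 = 1302242905/70798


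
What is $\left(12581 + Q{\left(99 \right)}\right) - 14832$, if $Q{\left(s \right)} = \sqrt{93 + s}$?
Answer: $-2251 + 8 \sqrt{3} \approx -2237.1$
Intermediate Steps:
$\left(12581 + Q{\left(99 \right)}\right) - 14832 = \left(12581 + \sqrt{93 + 99}\right) - 14832 = \left(12581 + \sqrt{192}\right) - 14832 = \left(12581 + 8 \sqrt{3}\right) - 14832 = -2251 + 8 \sqrt{3}$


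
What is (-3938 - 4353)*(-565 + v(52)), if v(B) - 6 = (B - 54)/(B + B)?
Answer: 241011079/52 ≈ 4.6348e+6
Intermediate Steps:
v(B) = 6 + (-54 + B)/(2*B) (v(B) = 6 + (B - 54)/(B + B) = 6 + (-54 + B)/((2*B)) = 6 + (-54 + B)*(1/(2*B)) = 6 + (-54 + B)/(2*B))
(-3938 - 4353)*(-565 + v(52)) = (-3938 - 4353)*(-565 + (13/2 - 27/52)) = -8291*(-565 + (13/2 - 27*1/52)) = -8291*(-565 + (13/2 - 27/52)) = -8291*(-565 + 311/52) = -8291*(-29069/52) = 241011079/52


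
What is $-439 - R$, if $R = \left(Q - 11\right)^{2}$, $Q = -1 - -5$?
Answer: $-488$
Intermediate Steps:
$Q = 4$ ($Q = -1 + 5 = 4$)
$R = 49$ ($R = \left(4 - 11\right)^{2} = \left(-7\right)^{2} = 49$)
$-439 - R = -439 - 49 = -488$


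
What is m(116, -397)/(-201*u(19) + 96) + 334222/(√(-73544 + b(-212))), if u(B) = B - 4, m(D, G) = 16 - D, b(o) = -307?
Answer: 100/2919 - 334222*I*√73851/73851 ≈ 0.034258 - 1229.9*I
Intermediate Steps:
u(B) = -4 + B
m(116, -397)/(-201*u(19) + 96) + 334222/(√(-73544 + b(-212))) = (16 - 1*116)/(-201*(-4 + 19) + 96) + 334222/(√(-73544 - 307)) = (16 - 116)/(-201*15 + 96) + 334222/(√(-73851)) = -100/(-3015 + 96) + 334222/((I*√73851)) = -100/(-2919) + 334222*(-I*√73851/73851) = -100*(-1/2919) - 334222*I*√73851/73851 = 100/2919 - 334222*I*√73851/73851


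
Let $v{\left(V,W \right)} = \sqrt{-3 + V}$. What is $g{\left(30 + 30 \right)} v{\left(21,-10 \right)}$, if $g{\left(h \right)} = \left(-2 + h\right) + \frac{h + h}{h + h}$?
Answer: $177 \sqrt{2} \approx 250.32$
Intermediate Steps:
$g{\left(h \right)} = -1 + h$ ($g{\left(h \right)} = \left(-2 + h\right) + \frac{2 h}{2 h} = \left(-2 + h\right) + 2 h \frac{1}{2 h} = \left(-2 + h\right) + 1 = -1 + h$)
$g{\left(30 + 30 \right)} v{\left(21,-10 \right)} = \left(-1 + \left(30 + 30\right)\right) \sqrt{-3 + 21} = \left(-1 + 60\right) \sqrt{18} = 59 \cdot 3 \sqrt{2} = 177 \sqrt{2}$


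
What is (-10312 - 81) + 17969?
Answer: 7576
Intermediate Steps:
(-10312 - 81) + 17969 = -10393 + 17969 = 7576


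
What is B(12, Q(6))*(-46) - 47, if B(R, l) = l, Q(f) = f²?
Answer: -1703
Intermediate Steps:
B(12, Q(6))*(-46) - 47 = 6²*(-46) - 47 = 36*(-46) - 47 = -1656 - 47 = -1703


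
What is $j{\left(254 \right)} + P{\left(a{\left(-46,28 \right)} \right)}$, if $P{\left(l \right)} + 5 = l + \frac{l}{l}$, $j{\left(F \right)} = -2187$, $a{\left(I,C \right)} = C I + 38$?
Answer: $-3441$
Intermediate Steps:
$a{\left(I,C \right)} = 38 + C I$
$P{\left(l \right)} = -4 + l$ ($P{\left(l \right)} = -5 + \left(l + \frac{l}{l}\right) = -5 + \left(l + 1\right) = -5 + \left(1 + l\right) = -4 + l$)
$j{\left(254 \right)} + P{\left(a{\left(-46,28 \right)} \right)} = -2187 + \left(-4 + \left(38 + 28 \left(-46\right)\right)\right) = -2187 + \left(-4 + \left(38 - 1288\right)\right) = -2187 - 1254 = -3441$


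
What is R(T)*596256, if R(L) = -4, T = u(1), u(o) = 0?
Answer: -2385024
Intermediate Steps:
T = 0
R(T)*596256 = -4*596256 = -2385024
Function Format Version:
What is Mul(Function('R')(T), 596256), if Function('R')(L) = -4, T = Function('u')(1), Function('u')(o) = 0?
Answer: -2385024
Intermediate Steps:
T = 0
Mul(Function('R')(T), 596256) = Mul(-4, 596256) = -2385024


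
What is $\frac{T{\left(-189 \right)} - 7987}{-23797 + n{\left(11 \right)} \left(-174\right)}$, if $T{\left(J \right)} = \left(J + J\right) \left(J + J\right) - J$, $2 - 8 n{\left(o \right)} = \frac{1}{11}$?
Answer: $- \frac{5943784}{1048895} \approx -5.6667$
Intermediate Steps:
$n{\left(o \right)} = \frac{21}{88}$ ($n{\left(o \right)} = \frac{1}{4} - \frac{1}{8 \cdot 11} = \frac{1}{4} - \frac{1}{88} = \frac{21}{88}$)
$T{\left(J \right)} = - J + 4 J^{2}$ ($T{\left(J \right)} = 2 J 2 J - J = 4 J^{2} - J = - J + 4 J^{2}$)
$\frac{T{\left(-189 \right)} - 7987}{-23797 + n{\left(11 \right)} \left(-174\right)} = \frac{- 189 \left(-1 + 4 \left(-189\right)\right) - 7987}{-23797 + \frac{21}{88} \left(-174\right)} = \frac{- 189 \left(-1 - 756\right) - 7987}{-23797 - \frac{1827}{44}} = \frac{\left(-189\right) \left(-757\right) - 7987}{- \frac{1048895}{44}} = \left(143073 - 7987\right) \left(- \frac{44}{1048895}\right) = 135086 \left(- \frac{44}{1048895}\right) = - \frac{5943784}{1048895}$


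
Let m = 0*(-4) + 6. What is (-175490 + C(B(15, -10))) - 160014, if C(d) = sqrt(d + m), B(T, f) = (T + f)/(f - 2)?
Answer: -335504 + sqrt(201)/6 ≈ -3.3550e+5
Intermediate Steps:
B(T, f) = (T + f)/(-2 + f)
m = 6 (m = 0 + 6 = 6)
C(d) = sqrt(6 + d) (C(d) = sqrt(d + 6) = sqrt(6 + d))
(-175490 + C(B(15, -10))) - 160014 = (-175490 + sqrt(6 + (15 - 10)/(-2 - 10))) - 160014 = (-175490 + sqrt(6 + 5/(-12))) - 160014 = (-175490 + sqrt(6 - 1/12*5)) - 160014 = (-175490 + sqrt(6 - 5/12)) - 160014 = (-175490 + sqrt(67/12)) - 160014 = (-175490 + sqrt(201)/6) - 160014 = -335504 + sqrt(201)/6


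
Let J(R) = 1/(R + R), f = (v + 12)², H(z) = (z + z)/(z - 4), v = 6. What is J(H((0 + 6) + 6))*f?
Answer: 54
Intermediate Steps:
H(z) = 2*z/(-4 + z) (H(z) = (2*z)/(-4 + z) = 2*z/(-4 + z))
f = 324 (f = (6 + 12)² = 18² = 324)
J(R) = 1/(2*R)
J(H((0 + 6) + 6))*f = (1/(2*((2*((0 + 6) + 6)/(-4 + ((0 + 6) + 6))))))*324 = (1/(2*((2*(6 + 6)/(-4 + (6 + 6))))))*324 = (1/(2*((2*12/(-4 + 12)))))*324 = (1/(2*((2*12/8))))*324 = (1/(2*((2*12*(⅛)))))*324 = ((½)/3)*324 = ((½)*(⅓))*324 = (⅙)*324 = 54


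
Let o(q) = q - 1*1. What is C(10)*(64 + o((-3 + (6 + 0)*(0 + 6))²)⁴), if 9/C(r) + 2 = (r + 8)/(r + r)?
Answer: -126112487184000/11 ≈ -1.1465e+13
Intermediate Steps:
o(q) = -1 + q (o(q) = q - 1 = -1 + q)
C(r) = 9/(-2 + (8 + r)/(2*r)) (C(r) = 9/(-2 + (r + 8)/(r + r)) = 9/(-2 + (8 + r)/((2*r))) = 9/(-2 + (8 + r)*(1/(2*r))) = 9/(-2 + (8 + r)/(2*r)))
C(10)*(64 + o((-3 + (6 + 0)*(0 + 6))²)⁴) = (-18*10/(-8 + 3*10))*(64 + (-1 + (-3 + (6 + 0)*(0 + 6))²)⁴) = (-18*10/(-8 + 30))*(64 + (-1 + (-3 + 6*6)²)⁴) = (-18*10/22)*(64 + (-1 + (-3 + 36)²)⁴) = (-18*10*1/22)*(64 + (-1 + 33²)⁴) = -90*(64 + (-1 + 1089)⁴)/11 = -90*(64 + 1088⁴)/11 = -90*(64 + 1401249857536)/11 = -90/11*1401249857600 = -126112487184000/11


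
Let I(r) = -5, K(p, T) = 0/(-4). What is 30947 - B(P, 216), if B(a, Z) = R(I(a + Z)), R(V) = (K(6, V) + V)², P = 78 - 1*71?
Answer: 30922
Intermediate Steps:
P = 7 (P = 78 - 71 = 7)
K(p, T) = 0 (K(p, T) = 0*(-¼) = 0)
R(V) = V² (R(V) = (0 + V)² = V²)
B(a, Z) = 25 (B(a, Z) = (-5)² = 25)
30947 - B(P, 216) = 30947 - 1*25 = 30947 - 25 = 30922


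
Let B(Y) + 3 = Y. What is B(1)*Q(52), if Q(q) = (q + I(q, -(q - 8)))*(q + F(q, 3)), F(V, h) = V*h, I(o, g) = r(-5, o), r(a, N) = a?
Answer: -19552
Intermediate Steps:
B(Y) = -3 + Y
I(o, g) = -5
Q(q) = 4*q*(-5 + q) (Q(q) = (q - 5)*(q + q*3) = (-5 + q)*(q + 3*q) = (-5 + q)*(4*q) = 4*q*(-5 + q))
B(1)*Q(52) = (-3 + 1)*(4*52*(-5 + 52)) = -8*52*47 = -2*9776 = -19552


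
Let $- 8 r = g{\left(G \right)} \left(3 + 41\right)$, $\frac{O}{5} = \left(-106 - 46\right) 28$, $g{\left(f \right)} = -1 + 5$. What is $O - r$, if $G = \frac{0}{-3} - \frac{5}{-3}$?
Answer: $-21258$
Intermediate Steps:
$G = \frac{5}{3}$ ($G = 0 \left(- \frac{1}{3}\right) - - \frac{5}{3} = 0 + \frac{5}{3} = \frac{5}{3} \approx 1.6667$)
$g{\left(f \right)} = 4$
$O = -21280$ ($O = 5 \left(-106 - 46\right) 28 = 5 \left(\left(-152\right) 28\right) = 5 \left(-4256\right) = -21280$)
$r = -22$ ($r = - \frac{4 \left(3 + 41\right)}{8} = - \frac{4 \cdot 44}{8} = \left(- \frac{1}{8}\right) 176 = -22$)
$O - r = -21280 - -22 = -21280 + 22 = -21258$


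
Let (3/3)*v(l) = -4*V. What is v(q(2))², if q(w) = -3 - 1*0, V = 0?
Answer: 0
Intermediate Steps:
q(w) = -3 (q(w) = -3 + 0 = -3)
v(l) = 0 (v(l) = -4*0 = 0)
v(q(2))² = 0² = 0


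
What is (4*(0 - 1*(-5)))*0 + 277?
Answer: 277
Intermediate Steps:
(4*(0 - 1*(-5)))*0 + 277 = (4*(0 + 5))*0 + 277 = (4*5)*0 + 277 = 20*0 + 277 = 0 + 277 = 277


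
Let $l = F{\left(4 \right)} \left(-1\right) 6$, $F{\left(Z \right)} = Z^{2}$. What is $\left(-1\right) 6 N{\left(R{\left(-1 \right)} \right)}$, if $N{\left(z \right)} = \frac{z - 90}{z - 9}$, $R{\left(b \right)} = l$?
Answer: $- \frac{372}{35} \approx -10.629$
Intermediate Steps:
$l = -96$ ($l = 4^{2} \left(-1\right) 6 = 16 \left(-1\right) 6 = \left(-16\right) 6 = -96$)
$R{\left(b \right)} = -96$
$N{\left(z \right)} = \frac{-90 + z}{-9 + z}$
$\left(-1\right) 6 N{\left(R{\left(-1 \right)} \right)} = \left(-1\right) 6 \frac{-90 - 96}{-9 - 96} = - 6 \frac{1}{-105} \left(-186\right) = - 6 \left(\left(- \frac{1}{105}\right) \left(-186\right)\right) = \left(-6\right) \frac{62}{35} = - \frac{372}{35}$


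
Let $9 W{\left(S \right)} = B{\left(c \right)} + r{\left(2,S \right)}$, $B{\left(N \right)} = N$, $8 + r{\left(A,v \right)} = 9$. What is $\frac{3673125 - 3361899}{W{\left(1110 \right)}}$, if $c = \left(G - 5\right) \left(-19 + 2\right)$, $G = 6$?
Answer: $- \frac{1400517}{8} \approx -1.7506 \cdot 10^{5}$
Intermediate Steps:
$r{\left(A,v \right)} = 1$ ($r{\left(A,v \right)} = -8 + 9 = 1$)
$c = -17$ ($c = \left(6 - 5\right) \left(-19 + 2\right) = 1 \left(-17\right) = -17$)
$W{\left(S \right)} = - \frac{16}{9}$ ($W{\left(S \right)} = \frac{-17 + 1}{9} = \frac{1}{9} \left(-16\right) = - \frac{16}{9}$)
$\frac{3673125 - 3361899}{W{\left(1110 \right)}} = \frac{3673125 - 3361899}{- \frac{16}{9}} = 311226 \left(- \frac{9}{16}\right) = - \frac{1400517}{8}$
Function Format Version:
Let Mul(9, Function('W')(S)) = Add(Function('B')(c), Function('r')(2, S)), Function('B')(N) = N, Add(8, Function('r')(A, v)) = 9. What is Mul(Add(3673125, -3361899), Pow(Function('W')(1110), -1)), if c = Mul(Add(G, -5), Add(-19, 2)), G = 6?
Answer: Rational(-1400517, 8) ≈ -1.7506e+5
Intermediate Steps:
Function('r')(A, v) = 1 (Function('r')(A, v) = Add(-8, 9) = 1)
c = -17 (c = Mul(Add(6, -5), Add(-19, 2)) = Mul(1, -17) = -17)
Function('W')(S) = Rational(-16, 9) (Function('W')(S) = Mul(Rational(1, 9), Add(-17, 1)) = Mul(Rational(1, 9), -16) = Rational(-16, 9))
Mul(Add(3673125, -3361899), Pow(Function('W')(1110), -1)) = Mul(Add(3673125, -3361899), Pow(Rational(-16, 9), -1)) = Mul(311226, Rational(-9, 16)) = Rational(-1400517, 8)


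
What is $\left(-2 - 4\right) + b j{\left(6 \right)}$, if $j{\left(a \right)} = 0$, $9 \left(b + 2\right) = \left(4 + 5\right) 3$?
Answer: $-6$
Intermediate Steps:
$b = 1$ ($b = -2 + \frac{\left(4 + 5\right) 3}{9} = -2 + \frac{9 \cdot 3}{9} = -2 + \frac{1}{9} \cdot 27 = -2 + 3 = 1$)
$\left(-2 - 4\right) + b j{\left(6 \right)} = \left(-2 - 4\right) + 1 \cdot 0 = \left(-2 - 4\right) + 0 = -6 + 0 = -6$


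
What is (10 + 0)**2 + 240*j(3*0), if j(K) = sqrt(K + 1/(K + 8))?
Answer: 100 + 60*sqrt(2) ≈ 184.85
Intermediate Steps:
j(K) = sqrt(K + 1/(8 + K))
(10 + 0)**2 + 240*j(3*0) = (10 + 0)**2 + 240*sqrt((1 + (3*0)*(8 + 3*0))/(8 + 3*0)) = 10**2 + 240*sqrt((1 + 0*(8 + 0))/(8 + 0)) = 100 + 240*sqrt((1 + 0*8)/8) = 100 + 240*sqrt((1 + 0)/8) = 100 + 240*sqrt((1/8)*1) = 100 + 240*sqrt(1/8) = 100 + 240*(sqrt(2)/4) = 100 + 60*sqrt(2)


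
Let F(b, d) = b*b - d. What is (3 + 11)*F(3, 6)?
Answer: 42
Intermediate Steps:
F(b, d) = b² - d
(3 + 11)*F(3, 6) = (3 + 11)*(3² - 1*6) = 14*(9 - 6) = 14*3 = 42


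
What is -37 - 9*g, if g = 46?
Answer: -451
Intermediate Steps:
-37 - 9*g = -37 - 9*46 = -37 - 414 = -451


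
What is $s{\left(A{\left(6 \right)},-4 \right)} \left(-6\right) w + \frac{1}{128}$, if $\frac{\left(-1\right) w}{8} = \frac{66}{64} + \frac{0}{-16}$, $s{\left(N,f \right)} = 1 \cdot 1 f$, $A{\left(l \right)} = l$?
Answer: $- \frac{25343}{128} \approx -197.99$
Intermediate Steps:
$s{\left(N,f \right)} = f$ ($s{\left(N,f \right)} = 1 f = f$)
$w = - \frac{33}{4}$ ($w = - 8 \left(\frac{66}{64} + \frac{0}{-16}\right) = - 8 \left(66 \cdot \frac{1}{64} + 0 \left(- \frac{1}{16}\right)\right) = - 8 \left(\frac{33}{32} + 0\right) = \left(-8\right) \frac{33}{32} = - \frac{33}{4} \approx -8.25$)
$s{\left(A{\left(6 \right)},-4 \right)} \left(-6\right) w + \frac{1}{128} = \left(-4\right) \left(-6\right) \left(- \frac{33}{4}\right) + \frac{1}{128} = 24 \left(- \frac{33}{4}\right) + \frac{1}{128} = -198 + \frac{1}{128} = - \frac{25343}{128}$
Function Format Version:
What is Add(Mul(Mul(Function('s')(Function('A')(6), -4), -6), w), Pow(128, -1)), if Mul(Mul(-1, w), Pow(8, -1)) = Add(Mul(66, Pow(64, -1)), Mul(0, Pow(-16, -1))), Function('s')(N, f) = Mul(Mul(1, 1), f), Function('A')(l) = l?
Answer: Rational(-25343, 128) ≈ -197.99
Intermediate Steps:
Function('s')(N, f) = f (Function('s')(N, f) = Mul(1, f) = f)
w = Rational(-33, 4) (w = Mul(-8, Add(Mul(66, Pow(64, -1)), Mul(0, Pow(-16, -1)))) = Mul(-8, Add(Mul(66, Rational(1, 64)), Mul(0, Rational(-1, 16)))) = Mul(-8, Add(Rational(33, 32), 0)) = Mul(-8, Rational(33, 32)) = Rational(-33, 4) ≈ -8.2500)
Add(Mul(Mul(Function('s')(Function('A')(6), -4), -6), w), Pow(128, -1)) = Add(Mul(Mul(-4, -6), Rational(-33, 4)), Pow(128, -1)) = Add(Mul(24, Rational(-33, 4)), Rational(1, 128)) = Add(-198, Rational(1, 128)) = Rational(-25343, 128)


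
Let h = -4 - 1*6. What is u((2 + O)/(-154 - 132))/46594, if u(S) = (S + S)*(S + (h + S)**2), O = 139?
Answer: -1264160175/545002003832 ≈ -0.0023196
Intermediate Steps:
h = -10 (h = -4 - 6 = -10)
u(S) = 2*S*(S + (-10 + S)**2) (u(S) = (S + S)*(S + (-10 + S)**2) = (2*S)*(S + (-10 + S)**2) = 2*S*(S + (-10 + S)**2))
u((2 + O)/(-154 - 132))/46594 = (2*((2 + 139)/(-154 - 132))*((2 + 139)/(-154 - 132) + (-10 + (2 + 139)/(-154 - 132))**2))/46594 = (2*(141/(-286))*(141/(-286) + (-10 + 141/(-286))**2))*(1/46594) = (2*(141*(-1/286))*(141*(-1/286) + (-10 + 141*(-1/286))**2))*(1/46594) = (2*(-141/286)*(-141/286 + (-10 - 141/286)**2))*(1/46594) = (2*(-141/286)*(-141/286 + (-3001/286)**2))*(1/46594) = (2*(-141/286)*(-141/286 + 9006001/81796))*(1/46594) = (2*(-141/286)*(8965675/81796))*(1/46594) = -1264160175/11696828*1/46594 = -1264160175/545002003832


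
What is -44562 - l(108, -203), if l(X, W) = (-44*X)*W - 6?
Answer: -1009212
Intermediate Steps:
l(X, W) = -6 - 44*W*X (l(X, W) = -44*W*X - 6 = -6 - 44*W*X)
-44562 - l(108, -203) = -44562 - (-6 - 44*(-203)*108) = -44562 - (-6 + 964656) = -44562 - 1*964650 = -44562 - 964650 = -1009212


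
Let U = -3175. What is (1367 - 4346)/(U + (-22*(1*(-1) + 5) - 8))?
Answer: 2979/3271 ≈ 0.91073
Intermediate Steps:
(1367 - 4346)/(U + (-22*(1*(-1) + 5) - 8)) = (1367 - 4346)/(-3175 + (-22*(1*(-1) + 5) - 8)) = -2979/(-3175 + (-22*(-1 + 5) - 8)) = -2979/(-3175 + (-22*4 - 8)) = -2979/(-3175 + (-88 - 8)) = -2979/(-3175 - 96) = -2979/(-3271) = -2979*(-1/3271) = 2979/3271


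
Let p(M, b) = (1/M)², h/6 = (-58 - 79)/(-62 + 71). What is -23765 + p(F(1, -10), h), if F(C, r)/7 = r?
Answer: -116448499/4900 ≈ -23765.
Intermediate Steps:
F(C, r) = 7*r
h = -274/3 (h = 6*((-58 - 79)/(-62 + 71)) = 6*(-137/9) = -274/3 ≈ -91.333)
p(M, b) = M⁻²
-23765 + p(F(1, -10), h) = -23765 + (7*(-10))⁻² = -23765 + (-70)⁻² = -23765 + 1/4900 = -116448499/4900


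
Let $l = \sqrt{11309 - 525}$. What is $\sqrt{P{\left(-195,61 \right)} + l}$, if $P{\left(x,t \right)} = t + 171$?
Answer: $2 \sqrt{58 + \sqrt{674}} \approx 18.326$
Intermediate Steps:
$P{\left(x,t \right)} = 171 + t$
$l = 4 \sqrt{674}$ ($l = \sqrt{10784} = 4 \sqrt{674} \approx 103.85$)
$\sqrt{P{\left(-195,61 \right)} + l} = \sqrt{\left(171 + 61\right) + 4 \sqrt{674}} = \sqrt{232 + 4 \sqrt{674}}$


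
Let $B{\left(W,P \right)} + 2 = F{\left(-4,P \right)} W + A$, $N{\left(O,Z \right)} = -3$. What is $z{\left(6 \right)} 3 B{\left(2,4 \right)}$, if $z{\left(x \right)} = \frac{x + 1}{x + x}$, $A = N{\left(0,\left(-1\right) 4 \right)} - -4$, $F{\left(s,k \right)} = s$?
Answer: $- \frac{63}{4} \approx -15.75$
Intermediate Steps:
$A = 1$ ($A = -3 - -4 = -3 + 4 = 1$)
$z{\left(x \right)} = \frac{1 + x}{2 x}$
$B{\left(W,P \right)} = -1 - 4 W$ ($B{\left(W,P \right)} = -2 - \left(-1 + 4 W\right) = -1 - 4 W$)
$z{\left(6 \right)} 3 B{\left(2,4 \right)} = \frac{1 + 6}{2 \cdot 6} \cdot 3 \left(-1 - 8\right) = \frac{1}{2} \cdot \frac{1}{6} \cdot 7 \cdot 3 \left(-1 - 8\right) = \frac{7}{12} \cdot 3 \left(-9\right) = \frac{7}{4} \left(-9\right) = - \frac{63}{4}$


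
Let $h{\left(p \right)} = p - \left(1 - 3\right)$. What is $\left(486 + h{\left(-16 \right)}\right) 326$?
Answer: $153872$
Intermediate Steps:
$h{\left(p \right)} = 2 + p$ ($h{\left(p \right)} = p - -2 = p + 2 = 2 + p$)
$\left(486 + h{\left(-16 \right)}\right) 326 = \left(486 + \left(2 - 16\right)\right) 326 = \left(486 - 14\right) 326 = 472 \cdot 326 = 153872$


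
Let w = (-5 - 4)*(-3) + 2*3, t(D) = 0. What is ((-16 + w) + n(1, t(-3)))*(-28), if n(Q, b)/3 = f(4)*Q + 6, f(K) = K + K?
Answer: -1652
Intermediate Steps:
f(K) = 2*K
w = 33 (w = -9*(-3) + 6 = 27 + 6 = 33)
n(Q, b) = 18 + 24*Q (n(Q, b) = 3*((2*4)*Q + 6) = 3*(8*Q + 6) = 3*(6 + 8*Q) = 18 + 24*Q)
((-16 + w) + n(1, t(-3)))*(-28) = ((-16 + 33) + (18 + 24*1))*(-28) = (17 + (18 + 24))*(-28) = (17 + 42)*(-28) = 59*(-28) = -1652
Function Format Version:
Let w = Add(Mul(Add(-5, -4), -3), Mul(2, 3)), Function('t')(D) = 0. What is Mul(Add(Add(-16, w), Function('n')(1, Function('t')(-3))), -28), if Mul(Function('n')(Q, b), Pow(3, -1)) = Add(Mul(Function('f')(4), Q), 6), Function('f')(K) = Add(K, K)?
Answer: -1652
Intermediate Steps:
Function('f')(K) = Mul(2, K)
w = 33 (w = Add(Mul(-9, -3), 6) = Add(27, 6) = 33)
Function('n')(Q, b) = Add(18, Mul(24, Q)) (Function('n')(Q, b) = Mul(3, Add(Mul(Mul(2, 4), Q), 6)) = Mul(3, Add(Mul(8, Q), 6)) = Mul(3, Add(6, Mul(8, Q))) = Add(18, Mul(24, Q)))
Mul(Add(Add(-16, w), Function('n')(1, Function('t')(-3))), -28) = Mul(Add(Add(-16, 33), Add(18, Mul(24, 1))), -28) = Mul(Add(17, Add(18, 24)), -28) = Mul(Add(17, 42), -28) = Mul(59, -28) = -1652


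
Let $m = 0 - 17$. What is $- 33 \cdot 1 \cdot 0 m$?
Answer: $0$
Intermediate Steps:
$m = -17$ ($m = 0 - 17 = -17$)
$- 33 \cdot 1 \cdot 0 m = - 33 \cdot 1 \cdot 0 \left(-17\right) = \left(-33\right) 0 \left(-17\right) = 0 \left(-17\right) = 0$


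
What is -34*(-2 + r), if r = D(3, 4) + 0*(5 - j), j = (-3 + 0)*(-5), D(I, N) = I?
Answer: -34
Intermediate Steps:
j = 15 (j = -3*(-5) = 15)
r = 3 (r = 3 + 0*(5 - 1*15) = 3 + 0*(5 - 15) = 3 + 0*(-10) = 3 + 0 = 3)
-34*(-2 + r) = -34*(-2 + 3) = -34*1 = -34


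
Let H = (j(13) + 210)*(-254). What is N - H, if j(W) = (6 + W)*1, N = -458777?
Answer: -400611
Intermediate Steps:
j(W) = 6 + W
H = -58166 (H = ((6 + 13) + 210)*(-254) = (19 + 210)*(-254) = 229*(-254) = -58166)
N - H = -458777 - 1*(-58166) = -458777 + 58166 = -400611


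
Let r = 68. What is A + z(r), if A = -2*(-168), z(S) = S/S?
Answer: 337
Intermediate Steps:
z(S) = 1
A = 336
A + z(r) = 336 + 1 = 337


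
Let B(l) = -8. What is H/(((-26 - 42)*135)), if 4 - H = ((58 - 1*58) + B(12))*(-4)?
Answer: 7/2295 ≈ 0.0030501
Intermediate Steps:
H = -28 (H = 4 - ((58 - 1*58) - 8)*(-4) = 4 - ((58 - 58) - 8)*(-4) = 4 - (0 - 8)*(-4) = 4 - (-8)*(-4) = 4 - 1*32 = 4 - 32 = -28)
H/(((-26 - 42)*135)) = -28*1/(135*(-26 - 42)) = -28/((-68*135)) = -28/(-9180) = -28*(-1/9180) = 7/2295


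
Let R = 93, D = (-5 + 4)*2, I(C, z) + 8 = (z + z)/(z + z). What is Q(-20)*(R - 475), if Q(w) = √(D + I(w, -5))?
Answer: -1146*I ≈ -1146.0*I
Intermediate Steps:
I(C, z) = -7 (I(C, z) = -8 + (z + z)/(z + z) = -8 + (2*z)/((2*z)) = -8 + (2*z)*(1/(2*z)) = -8 + 1 = -7)
D = -2 (D = -1*2 = -2)
Q(w) = 3*I (Q(w) = √(-2 - 7) = √(-9) = 3*I)
Q(-20)*(R - 475) = (3*I)*(93 - 475) = (3*I)*(-382) = -1146*I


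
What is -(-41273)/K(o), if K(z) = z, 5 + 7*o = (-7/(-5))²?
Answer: -7222775/76 ≈ -95037.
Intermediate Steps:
o = -76/175 (o = -5/7 + (-7/(-5))²/7 = -5/7 + (-7*(-⅕))²/7 = -5/7 + (7/5)²/7 = -5/7 + (⅐)*(49/25) = -5/7 + 7/25 = -76/175 ≈ -0.43429)
-(-41273)/K(o) = -(-41273)/(-76/175) = -(-41273)*(-175)/76 = -1*7222775/76 = -7222775/76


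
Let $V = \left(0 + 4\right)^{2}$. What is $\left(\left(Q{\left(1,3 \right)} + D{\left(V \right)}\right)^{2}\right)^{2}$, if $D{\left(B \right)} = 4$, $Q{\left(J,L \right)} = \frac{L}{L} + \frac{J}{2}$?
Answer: $\frac{14641}{16} \approx 915.06$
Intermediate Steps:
$Q{\left(J,L \right)} = 1 + \frac{J}{2}$ ($Q{\left(J,L \right)} = 1 + J \frac{1}{2} = 1 + \frac{J}{2}$)
$V = 16$ ($V = 4^{2} = 16$)
$\left(\left(Q{\left(1,3 \right)} + D{\left(V \right)}\right)^{2}\right)^{2} = \left(\left(\left(1 + \frac{1}{2} \cdot 1\right) + 4\right)^{2}\right)^{2} = \left(\left(\left(1 + \frac{1}{2}\right) + 4\right)^{2}\right)^{2} = \left(\left(\frac{3}{2} + 4\right)^{2}\right)^{2} = \left(\left(\frac{11}{2}\right)^{2}\right)^{2} = \left(\frac{121}{4}\right)^{2} = \frac{14641}{16}$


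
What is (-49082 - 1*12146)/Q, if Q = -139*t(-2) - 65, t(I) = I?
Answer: -61228/213 ≈ -287.46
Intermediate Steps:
Q = 213 (Q = -139*(-2) - 65 = 278 - 65 = 213)
(-49082 - 1*12146)/Q = (-49082 - 1*12146)/213 = (-49082 - 12146)*(1/213) = -61228*1/213 = -61228/213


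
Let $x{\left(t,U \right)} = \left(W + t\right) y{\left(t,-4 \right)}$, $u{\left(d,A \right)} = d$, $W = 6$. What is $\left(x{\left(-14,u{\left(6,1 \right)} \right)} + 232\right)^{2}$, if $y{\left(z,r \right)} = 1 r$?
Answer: $69696$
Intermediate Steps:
$y{\left(z,r \right)} = r$
$x{\left(t,U \right)} = -24 - 4 t$ ($x{\left(t,U \right)} = \left(6 + t\right) \left(-4\right) = -24 - 4 t$)
$\left(x{\left(-14,u{\left(6,1 \right)} \right)} + 232\right)^{2} = \left(\left(-24 - -56\right) + 232\right)^{2} = \left(\left(-24 + 56\right) + 232\right)^{2} = \left(32 + 232\right)^{2} = 264^{2} = 69696$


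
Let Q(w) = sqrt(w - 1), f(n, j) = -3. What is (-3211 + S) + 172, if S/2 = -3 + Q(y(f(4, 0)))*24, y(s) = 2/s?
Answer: -3045 + 16*I*sqrt(15) ≈ -3045.0 + 61.968*I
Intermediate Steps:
Q(w) = sqrt(-1 + w)
S = -6 + 16*I*sqrt(15) (S = 2*(-3 + sqrt(-1 + 2/(-3))*24) = 2*(-3 + sqrt(-1 + 2*(-1/3))*24) = 2*(-3 + sqrt(-1 - 2/3)*24) = 2*(-3 + sqrt(-5/3)*24) = 2*(-3 + (I*sqrt(15)/3)*24) = 2*(-3 + 8*I*sqrt(15)) = -6 + 16*I*sqrt(15) ≈ -6.0 + 61.968*I)
(-3211 + S) + 172 = (-3211 + (-6 + 16*I*sqrt(15))) + 172 = (-3217 + 16*I*sqrt(15)) + 172 = -3045 + 16*I*sqrt(15)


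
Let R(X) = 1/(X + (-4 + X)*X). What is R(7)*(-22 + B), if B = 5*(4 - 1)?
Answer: -¼ ≈ -0.25000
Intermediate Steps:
R(X) = 1/(X + X*(-4 + X))
B = 15 (B = 5*3 = 15)
R(7)*(-22 + B) = (1/(7*(-3 + 7)))*(-22 + 15) = ((⅐)/4)*(-7) = ((⅐)*(¼))*(-7) = (1/28)*(-7) = -¼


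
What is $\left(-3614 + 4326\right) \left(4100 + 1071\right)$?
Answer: $3681752$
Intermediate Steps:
$\left(-3614 + 4326\right) \left(4100 + 1071\right) = 712 \cdot 5171 = 3681752$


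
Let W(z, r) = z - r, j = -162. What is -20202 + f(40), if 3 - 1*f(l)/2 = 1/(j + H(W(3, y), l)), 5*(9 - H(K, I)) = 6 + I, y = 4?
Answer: -16378946/811 ≈ -20196.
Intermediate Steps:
H(K, I) = 39/5 - I/5 (H(K, I) = 9 - (6 + I)/5 = 9 + (-6/5 - I/5) = 39/5 - I/5)
f(l) = 6 - 2/(-771/5 - l/5) (f(l) = 6 - 2/(-162 + (39/5 - l/5)) = 6 - 2/(-771/5 - l/5))
-20202 + f(40) = -20202 + 2*(2318 + 3*40)/(771 + 40) = -20202 + 2*(2318 + 120)/811 = -20202 + 2*(1/811)*2438 = -20202 + 4876/811 = -16378946/811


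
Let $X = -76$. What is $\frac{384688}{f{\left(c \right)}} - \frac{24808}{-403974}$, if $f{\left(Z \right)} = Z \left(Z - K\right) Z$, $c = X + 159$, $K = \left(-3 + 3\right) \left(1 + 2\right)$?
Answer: $\frac{84794421004}{115493540769} \approx 0.73419$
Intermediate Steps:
$K = 0$ ($K = 0 \cdot 3 = 0$)
$c = 83$ ($c = -76 + 159 = 83$)
$f{\left(Z \right)} = Z^{3}$ ($f{\left(Z \right)} = Z \left(Z - 0\right) Z = Z \left(Z + 0\right) Z = Z Z Z = Z^{2} Z = Z^{3}$)
$\frac{384688}{f{\left(c \right)}} - \frac{24808}{-403974} = \frac{384688}{83^{3}} - \frac{24808}{-403974} = \frac{384688}{571787} - - \frac{12404}{201987} = 384688 \cdot \frac{1}{571787} + \frac{12404}{201987} = \frac{384688}{571787} + \frac{12404}{201987} = \frac{84794421004}{115493540769}$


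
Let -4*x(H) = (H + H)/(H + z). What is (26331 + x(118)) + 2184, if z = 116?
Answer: 6672451/234 ≈ 28515.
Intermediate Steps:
x(H) = -H/(2*(116 + H)) (x(H) = -(H + H)/(4*(H + 116)) = -2*H/(4*(116 + H)) = -H/(2*(116 + H)))
(26331 + x(118)) + 2184 = (26331 - 1*118/(232 + 2*118)) + 2184 = (26331 - 1*118/(232 + 236)) + 2184 = (26331 - 1*118/468) + 2184 = (26331 - 1*118*1/468) + 2184 = (26331 - 59/234) + 2184 = 6161395/234 + 2184 = 6672451/234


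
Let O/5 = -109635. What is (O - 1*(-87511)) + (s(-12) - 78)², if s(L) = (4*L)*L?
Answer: -212660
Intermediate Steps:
s(L) = 4*L²
O = -548175 (O = 5*(-109635) = -548175)
(O - 1*(-87511)) + (s(-12) - 78)² = (-548175 - 1*(-87511)) + (4*(-12)² - 78)² = (-548175 + 87511) + (4*144 - 78)² = -460664 + (576 - 78)² = -460664 + 498² = -460664 + 248004 = -212660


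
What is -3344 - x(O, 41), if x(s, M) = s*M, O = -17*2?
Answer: -1950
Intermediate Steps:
O = -34
x(s, M) = M*s
-3344 - x(O, 41) = -3344 - 41*(-34) = -3344 - 1*(-1394) = -3344 + 1394 = -1950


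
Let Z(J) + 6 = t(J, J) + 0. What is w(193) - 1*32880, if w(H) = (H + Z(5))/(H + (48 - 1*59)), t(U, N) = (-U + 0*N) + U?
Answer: -5983973/182 ≈ -32879.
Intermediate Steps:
t(U, N) = 0 (t(U, N) = (-U + 0) + U = -U + U = 0)
Z(J) = -6 (Z(J) = -6 + (0 + 0) = -6 + 0 = -6)
w(H) = (-6 + H)/(-11 + H) (w(H) = (H - 6)/(H + (48 - 1*59)) = (-6 + H)/(H + (48 - 59)) = (-6 + H)/(H - 11) = (-6 + H)/(-11 + H))
w(193) - 1*32880 = (-6 + 193)/(-11 + 193) - 1*32880 = 187/182 - 32880 = -5983973/182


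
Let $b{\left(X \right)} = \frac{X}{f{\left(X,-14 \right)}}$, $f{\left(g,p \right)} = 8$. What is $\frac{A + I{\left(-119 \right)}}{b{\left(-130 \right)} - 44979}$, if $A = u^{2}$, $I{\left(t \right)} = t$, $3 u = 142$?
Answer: $- \frac{76372}{1619829} \approx -0.047148$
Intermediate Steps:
$u = \frac{142}{3}$ ($u = \frac{1}{3} \cdot 142 = \frac{142}{3} \approx 47.333$)
$A = \frac{20164}{9}$ ($A = \left(\frac{142}{3}\right)^{2} = \frac{20164}{9} \approx 2240.4$)
$b{\left(X \right)} = \frac{X}{8}$
$\frac{A + I{\left(-119 \right)}}{b{\left(-130 \right)} - 44979} = \frac{\frac{20164}{9} - 119}{\frac{1}{8} \left(-130\right) - 44979} = \frac{19093}{9 \left(- \frac{65}{4} - 44979\right)} = \frac{19093}{9 \left(- \frac{179981}{4}\right)} = \frac{19093}{9} \left(- \frac{4}{179981}\right) = - \frac{76372}{1619829}$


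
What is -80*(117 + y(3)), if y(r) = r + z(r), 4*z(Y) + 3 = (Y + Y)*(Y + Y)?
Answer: -10260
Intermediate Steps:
z(Y) = -¾ + Y² (z(Y) = -¾ + ((Y + Y)*(Y + Y))/4 = -¾ + ((2*Y)*(2*Y))/4 = -¾ + (4*Y²)/4 = -¾ + Y²)
y(r) = -¾ + r + r² (y(r) = r + (-¾ + r²) = -¾ + r + r²)
-80*(117 + y(3)) = -80*(117 + (-¾ + 3 + 3²)) = -80*(117 + (-¾ + 3 + 9)) = -80*(117 + 45/4) = -80*513/4 = -10260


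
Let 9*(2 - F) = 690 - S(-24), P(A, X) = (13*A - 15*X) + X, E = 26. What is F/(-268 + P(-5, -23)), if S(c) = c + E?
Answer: 670/99 ≈ 6.7677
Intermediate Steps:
S(c) = 26 + c (S(c) = c + 26 = 26 + c)
P(A, X) = -14*X + 13*A (P(A, X) = (-15*X + 13*A) + X = -14*X + 13*A)
F = -670/9 (F = 2 - (690 - (26 - 24))/9 = 2 - (690 - 1*2)/9 = 2 - (690 - 2)/9 = 2 - ⅑*688 = 2 - 688/9 = -670/9 ≈ -74.444)
F/(-268 + P(-5, -23)) = -670/9/(-268 + (-14*(-23) + 13*(-5))) = -670/9/(-268 + (322 - 65)) = -670/9/(-268 + 257) = -670/9/(-11) = -1/11*(-670/9) = 670/99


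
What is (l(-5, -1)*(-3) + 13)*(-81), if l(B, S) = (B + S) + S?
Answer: -2754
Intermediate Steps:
l(B, S) = B + 2*S
(l(-5, -1)*(-3) + 13)*(-81) = ((-5 + 2*(-1))*(-3) + 13)*(-81) = ((-5 - 2)*(-3) + 13)*(-81) = (-7*(-3) + 13)*(-81) = (21 + 13)*(-81) = 34*(-81) = -2754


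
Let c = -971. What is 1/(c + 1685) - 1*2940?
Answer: -2099159/714 ≈ -2940.0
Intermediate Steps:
1/(c + 1685) - 1*2940 = 1/(-971 + 1685) - 1*2940 = 1/714 - 2940 = -2099159/714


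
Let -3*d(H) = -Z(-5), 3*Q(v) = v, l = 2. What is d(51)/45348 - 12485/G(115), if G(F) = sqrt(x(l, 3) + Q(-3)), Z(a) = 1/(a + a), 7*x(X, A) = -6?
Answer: -1/1360440 + 12485*I*sqrt(91)/13 ≈ -7.3506e-7 + 9161.5*I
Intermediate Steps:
Q(v) = v/3
x(X, A) = -6/7 (x(X, A) = (1/7)*(-6) = -6/7)
Z(a) = 1/(2*a)
d(H) = -1/30 (d(H) = -(-1)*(1/2)/(-5)/3 = -(-1)*(1/2)*(-1/5)/3 = -(-1)*(-1)/(3*10) = -1/3*1/10 = -1/30)
G(F) = I*sqrt(91)/7 (G(F) = sqrt(-6/7 + (1/3)*(-3)) = sqrt(-6/7 - 1) = sqrt(-13/7) = I*sqrt(91)/7)
d(51)/45348 - 12485/G(115) = -1/30/45348 - 12485*(-I*sqrt(91)/13) = -1/30*1/45348 - (-12485)*I*sqrt(91)/13 = -1/1360440 + 12485*I*sqrt(91)/13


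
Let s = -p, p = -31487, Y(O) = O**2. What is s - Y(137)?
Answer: 12718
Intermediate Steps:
s = 31487 (s = -1*(-31487) = 31487)
s - Y(137) = 31487 - 1*137**2 = 31487 - 1*18769 = 31487 - 18769 = 12718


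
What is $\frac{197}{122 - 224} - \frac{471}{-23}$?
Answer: $\frac{43511}{2346} \approx 18.547$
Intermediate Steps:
$\frac{197}{122 - 224} - \frac{471}{-23} = \frac{197}{-102} - - \frac{471}{23} = 197 \left(- \frac{1}{102}\right) + \frac{471}{23} = - \frac{197}{102} + \frac{471}{23} = \frac{43511}{2346}$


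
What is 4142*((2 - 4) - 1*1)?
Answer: -12426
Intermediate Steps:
4142*((2 - 4) - 1*1) = 4142*(-2 - 1) = 4142*(-3) = -12426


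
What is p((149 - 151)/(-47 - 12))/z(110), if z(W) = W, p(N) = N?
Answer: 1/3245 ≈ 0.00030817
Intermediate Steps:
p((149 - 151)/(-47 - 12))/z(110) = ((149 - 151)/(-47 - 12))/110 = -2/(-59)*(1/110) = -2*(-1/59)*(1/110) = (2/59)*(1/110) = 1/3245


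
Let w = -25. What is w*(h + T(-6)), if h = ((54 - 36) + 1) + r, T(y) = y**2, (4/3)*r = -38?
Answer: -1325/2 ≈ -662.50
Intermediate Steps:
r = -57/2 (r = (3/4)*(-38) = -57/2 ≈ -28.500)
h = -19/2 (h = ((54 - 36) + 1) - 57/2 = (18 + 1) - 57/2 = 19 - 57/2 = -19/2 ≈ -9.5000)
w*(h + T(-6)) = -25*(-19/2 + (-6)**2) = -25*(-19/2 + 36) = -25*53/2 = -1325/2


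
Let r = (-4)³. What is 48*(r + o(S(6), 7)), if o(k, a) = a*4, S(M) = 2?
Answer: -1728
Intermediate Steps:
r = -64
o(k, a) = 4*a
48*(r + o(S(6), 7)) = 48*(-64 + 4*7) = 48*(-64 + 28) = 48*(-36) = -1728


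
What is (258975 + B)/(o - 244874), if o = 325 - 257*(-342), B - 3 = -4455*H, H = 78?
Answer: 88512/156655 ≈ 0.56501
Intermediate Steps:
B = -347487 (B = 3 - 4455*78 = 3 - 347490 = -347487)
o = 88219 (o = 325 + 87894 = 88219)
(258975 + B)/(o - 244874) = (258975 - 347487)/(88219 - 244874) = -88512/(-156655) = -88512*(-1/156655) = 88512/156655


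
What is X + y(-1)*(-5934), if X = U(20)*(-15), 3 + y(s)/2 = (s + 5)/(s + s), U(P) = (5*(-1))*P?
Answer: 60840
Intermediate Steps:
U(P) = -5*P
y(s) = -6 + (5 + s)/s (y(s) = -6 + 2*((s + 5)/(s + s)) = -6 + 2*((5 + s)/((2*s))) = -6 + 2*((5 + s)*(1/(2*s))) = -6 + 2*((5 + s)/(2*s)) = -6 + (5 + s)/s)
X = 1500 (X = -5*20*(-15) = -100*(-15) = 1500)
X + y(-1)*(-5934) = 1500 + (-5 + 5/(-1))*(-5934) = 1500 + (-5 + 5*(-1))*(-5934) = 1500 + (-5 - 5)*(-5934) = 1500 - 10*(-5934) = 1500 + 59340 = 60840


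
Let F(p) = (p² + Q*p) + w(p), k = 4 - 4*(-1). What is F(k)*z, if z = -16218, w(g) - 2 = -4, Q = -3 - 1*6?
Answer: 162180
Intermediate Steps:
Q = -9 (Q = -3 - 6 = -9)
w(g) = -2 (w(g) = 2 - 4 = -2)
k = 8 (k = 4 + 4 = 8)
F(p) = -2 + p² - 9*p (F(p) = (p² - 9*p) - 2 = -2 + p² - 9*p)
F(k)*z = (-2 + 8² - 9*8)*(-16218) = (-2 + 64 - 72)*(-16218) = -10*(-16218) = 162180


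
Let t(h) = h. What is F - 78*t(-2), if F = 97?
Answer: 253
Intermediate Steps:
F - 78*t(-2) = 97 - 78*(-2) = 97 + 156 = 253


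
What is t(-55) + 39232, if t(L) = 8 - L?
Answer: 39295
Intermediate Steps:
t(-55) + 39232 = (8 - 1*(-55)) + 39232 = (8 + 55) + 39232 = 63 + 39232 = 39295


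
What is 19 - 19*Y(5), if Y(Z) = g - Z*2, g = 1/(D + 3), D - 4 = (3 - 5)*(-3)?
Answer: 2698/13 ≈ 207.54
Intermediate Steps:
D = 10 (D = 4 + (3 - 5)*(-3) = 4 - 2*(-3) = 4 + 6 = 10)
g = 1/13 (g = 1/(10 + 3) = 1/13 ≈ 0.076923)
Y(Z) = 1/13 - 2*Z (Y(Z) = 1/13 - Z*2 = 1/13 - 2*Z)
19 - 19*Y(5) = 19 - 19*(1/13 - 2*5) = 19 - 19*(1/13 - 10) = 19 - 19*(-129/13) = 19 + 2451/13 = 2698/13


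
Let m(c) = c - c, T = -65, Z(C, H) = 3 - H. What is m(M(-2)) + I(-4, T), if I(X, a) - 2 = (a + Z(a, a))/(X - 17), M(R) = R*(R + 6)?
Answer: 13/7 ≈ 1.8571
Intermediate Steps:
M(R) = R*(6 + R)
I(X, a) = 2 + 3/(-17 + X) (I(X, a) = 2 + (a + (3 - a))/(X - 17) = 2 + 3/(-17 + X))
m(c) = 0
m(M(-2)) + I(-4, T) = 0 + (-31 + 2*(-4))/(-17 - 4) = 0 + (-31 - 8)/(-21) = 0 - 1/21*(-39) = 0 + 13/7 = 13/7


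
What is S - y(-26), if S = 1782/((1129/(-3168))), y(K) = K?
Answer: -5616022/1129 ≈ -4974.3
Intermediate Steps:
S = -5645376/1129 (S = 1782/((1129*(-1/3168))) = 1782/(-1129/3168) = 1782*(-3168/1129) = -5645376/1129 ≈ -5000.3)
S - y(-26) = -5645376/1129 - 1*(-26) = -5645376/1129 + 26 = -5616022/1129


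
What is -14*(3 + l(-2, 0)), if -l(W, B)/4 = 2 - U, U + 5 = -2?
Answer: 462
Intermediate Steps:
U = -7 (U = -5 - 2 = -7)
l(W, B) = -36 (l(W, B) = -4*(2 - 1*(-7)) = -4*(2 + 7) = -4*9 = -36)
-14*(3 + l(-2, 0)) = -14*(3 - 36) = -14*(-33) = 462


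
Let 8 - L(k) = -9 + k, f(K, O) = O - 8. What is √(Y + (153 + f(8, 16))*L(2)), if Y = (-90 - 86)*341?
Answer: I*√57601 ≈ 240.0*I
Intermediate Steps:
f(K, O) = -8 + O
L(k) = 17 - k (L(k) = 8 - (-9 + k) = 8 + (9 - k) = 17 - k)
Y = -60016 (Y = -176*341 = -60016)
√(Y + (153 + f(8, 16))*L(2)) = √(-60016 + (153 + (-8 + 16))*(17 - 1*2)) = √(-60016 + (153 + 8)*(17 - 2)) = √(-60016 + 161*15) = √(-60016 + 2415) = √(-57601) = I*√57601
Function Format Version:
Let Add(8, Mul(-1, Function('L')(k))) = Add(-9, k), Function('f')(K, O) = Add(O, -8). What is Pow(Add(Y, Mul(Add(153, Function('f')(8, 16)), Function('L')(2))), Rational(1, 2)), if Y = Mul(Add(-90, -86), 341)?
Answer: Mul(I, Pow(57601, Rational(1, 2))) ≈ Mul(240.00, I)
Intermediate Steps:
Function('f')(K, O) = Add(-8, O)
Function('L')(k) = Add(17, Mul(-1, k)) (Function('L')(k) = Add(8, Mul(-1, Add(-9, k))) = Add(8, Add(9, Mul(-1, k))) = Add(17, Mul(-1, k)))
Y = -60016 (Y = Mul(-176, 341) = -60016)
Pow(Add(Y, Mul(Add(153, Function('f')(8, 16)), Function('L')(2))), Rational(1, 2)) = Pow(Add(-60016, Mul(Add(153, Add(-8, 16)), Add(17, Mul(-1, 2)))), Rational(1, 2)) = Pow(Add(-60016, Mul(Add(153, 8), Add(17, -2))), Rational(1, 2)) = Pow(Add(-60016, Mul(161, 15)), Rational(1, 2)) = Pow(Add(-60016, 2415), Rational(1, 2)) = Pow(-57601, Rational(1, 2)) = Mul(I, Pow(57601, Rational(1, 2)))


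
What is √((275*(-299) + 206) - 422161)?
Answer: 6*I*√14005 ≈ 710.06*I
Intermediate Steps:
√((275*(-299) + 206) - 422161) = √((-82225 + 206) - 422161) = √(-82019 - 422161) = √(-504180) = 6*I*√14005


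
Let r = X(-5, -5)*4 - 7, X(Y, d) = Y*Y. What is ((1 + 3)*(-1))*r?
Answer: -372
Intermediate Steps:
X(Y, d) = Y²
r = 93 (r = (-5)²*4 - 7 = 25*4 - 7 = 100 - 7 = 93)
((1 + 3)*(-1))*r = ((1 + 3)*(-1))*93 = (4*(-1))*93 = -4*93 = -372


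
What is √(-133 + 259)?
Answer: 3*√14 ≈ 11.225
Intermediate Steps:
√(-133 + 259) = √126 = 3*√14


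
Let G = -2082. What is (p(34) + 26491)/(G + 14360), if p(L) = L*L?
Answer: 27647/12278 ≈ 2.2518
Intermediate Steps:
p(L) = L²
(p(34) + 26491)/(G + 14360) = (34² + 26491)/(-2082 + 14360) = (1156 + 26491)/12278 = 27647*(1/12278) = 27647/12278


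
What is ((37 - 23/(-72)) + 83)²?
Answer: 75047569/5184 ≈ 14477.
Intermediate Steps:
((37 - 23/(-72)) + 83)² = ((37 - 23*(-1)/72) + 83)² = ((37 - 1*(-23/72)) + 83)² = ((37 + 23/72) + 83)² = (2687/72 + 83)² = (8663/72)² = 75047569/5184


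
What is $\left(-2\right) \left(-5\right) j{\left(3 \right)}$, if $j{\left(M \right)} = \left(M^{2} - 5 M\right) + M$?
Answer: $-30$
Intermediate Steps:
$j{\left(M \right)} = M^{2} - 4 M$
$\left(-2\right) \left(-5\right) j{\left(3 \right)} = \left(-2\right) \left(-5\right) 3 \left(-4 + 3\right) = 10 \cdot 3 \left(-1\right) = 10 \left(-3\right) = -30$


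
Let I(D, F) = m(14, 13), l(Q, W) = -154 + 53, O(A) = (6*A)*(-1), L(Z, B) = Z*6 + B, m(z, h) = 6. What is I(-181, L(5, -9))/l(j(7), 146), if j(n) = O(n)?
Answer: -6/101 ≈ -0.059406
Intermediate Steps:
L(Z, B) = B + 6*Z (L(Z, B) = 6*Z + B = B + 6*Z)
O(A) = -6*A
j(n) = -6*n
l(Q, W) = -101
I(D, F) = 6
I(-181, L(5, -9))/l(j(7), 146) = 6/(-101) = 6*(-1/101) = -6/101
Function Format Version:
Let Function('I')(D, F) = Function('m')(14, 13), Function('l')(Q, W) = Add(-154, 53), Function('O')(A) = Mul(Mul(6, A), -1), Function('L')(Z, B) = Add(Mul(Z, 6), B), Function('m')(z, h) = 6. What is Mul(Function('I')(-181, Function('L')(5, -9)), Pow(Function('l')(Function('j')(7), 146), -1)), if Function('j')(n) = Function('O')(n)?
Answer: Rational(-6, 101) ≈ -0.059406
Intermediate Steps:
Function('L')(Z, B) = Add(B, Mul(6, Z)) (Function('L')(Z, B) = Add(Mul(6, Z), B) = Add(B, Mul(6, Z)))
Function('O')(A) = Mul(-6, A)
Function('j')(n) = Mul(-6, n)
Function('l')(Q, W) = -101
Function('I')(D, F) = 6
Mul(Function('I')(-181, Function('L')(5, -9)), Pow(Function('l')(Function('j')(7), 146), -1)) = Mul(6, Pow(-101, -1)) = Mul(6, Rational(-1, 101)) = Rational(-6, 101)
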